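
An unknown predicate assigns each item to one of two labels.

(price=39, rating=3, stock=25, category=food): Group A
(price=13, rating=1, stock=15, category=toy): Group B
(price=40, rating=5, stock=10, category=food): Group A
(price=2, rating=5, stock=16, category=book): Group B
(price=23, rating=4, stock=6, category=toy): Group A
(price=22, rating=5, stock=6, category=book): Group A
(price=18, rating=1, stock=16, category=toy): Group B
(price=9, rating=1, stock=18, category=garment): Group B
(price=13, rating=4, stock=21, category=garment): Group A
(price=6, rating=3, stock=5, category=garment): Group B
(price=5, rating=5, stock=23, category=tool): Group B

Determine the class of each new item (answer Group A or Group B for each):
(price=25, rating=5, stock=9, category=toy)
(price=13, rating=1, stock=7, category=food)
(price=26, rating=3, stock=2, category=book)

Group A, Group B, Group A

'Group A' ⟺ price ≥ 9 AND rating ≥ 3.
(price=25, rating=5, stock=9, category=toy) — price = 25, rating = 5, hence Group A.
(price=13, rating=1, stock=7, category=food) — price = 13, rating = 1, hence Group B.
(price=26, rating=3, stock=2, category=book) — price = 26, rating = 3, hence Group A.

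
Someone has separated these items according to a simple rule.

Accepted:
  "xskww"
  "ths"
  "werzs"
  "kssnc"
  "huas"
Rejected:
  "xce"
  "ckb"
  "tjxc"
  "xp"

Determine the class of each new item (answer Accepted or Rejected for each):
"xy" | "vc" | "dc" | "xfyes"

The pattern is that an item is 'Accepted' exactly when: contains 's'.
"xy": Rejected (no 's'). "vc": Rejected (no 's'). "dc": Rejected (no 's'). "xfyes": Accepted (has 's').

Rejected, Rejected, Rejected, Accepted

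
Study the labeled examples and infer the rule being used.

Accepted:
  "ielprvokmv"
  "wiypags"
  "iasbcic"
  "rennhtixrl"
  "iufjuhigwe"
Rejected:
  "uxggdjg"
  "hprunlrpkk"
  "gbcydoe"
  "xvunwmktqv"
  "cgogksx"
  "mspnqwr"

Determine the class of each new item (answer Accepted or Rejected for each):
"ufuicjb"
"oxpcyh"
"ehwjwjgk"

Accepted, Rejected, Rejected

All 'Accepted' examples share one property — contains 'i' — and every 'Rejected' example lacks it.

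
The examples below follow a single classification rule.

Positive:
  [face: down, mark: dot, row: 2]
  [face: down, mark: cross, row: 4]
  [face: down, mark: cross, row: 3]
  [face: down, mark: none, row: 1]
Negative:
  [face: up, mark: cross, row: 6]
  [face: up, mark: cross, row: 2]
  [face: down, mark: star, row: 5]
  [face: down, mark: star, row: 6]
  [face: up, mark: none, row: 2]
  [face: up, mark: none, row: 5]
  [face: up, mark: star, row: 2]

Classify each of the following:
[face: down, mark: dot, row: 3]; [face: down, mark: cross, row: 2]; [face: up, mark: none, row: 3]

A rule that fits every label: face is down AND row ≤ 4 — true of each 'Positive' example, false of each 'Negative' one.
[face: down, mark: dot, row: 3] → face is down, row = 3 → Positive. [face: down, mark: cross, row: 2] → face is down, row = 2 → Positive. [face: up, mark: none, row: 3] → face is up, row = 3 → Negative.

Positive, Positive, Negative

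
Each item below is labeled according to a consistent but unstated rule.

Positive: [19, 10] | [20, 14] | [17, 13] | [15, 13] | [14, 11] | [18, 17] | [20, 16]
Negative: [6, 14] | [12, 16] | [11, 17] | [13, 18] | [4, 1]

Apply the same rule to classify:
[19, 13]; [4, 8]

One predicate separates the groups cleanly: first ≥ 14.
[19, 13]: Positive (first 19).
[4, 8]: Negative (first 4).

Positive, Negative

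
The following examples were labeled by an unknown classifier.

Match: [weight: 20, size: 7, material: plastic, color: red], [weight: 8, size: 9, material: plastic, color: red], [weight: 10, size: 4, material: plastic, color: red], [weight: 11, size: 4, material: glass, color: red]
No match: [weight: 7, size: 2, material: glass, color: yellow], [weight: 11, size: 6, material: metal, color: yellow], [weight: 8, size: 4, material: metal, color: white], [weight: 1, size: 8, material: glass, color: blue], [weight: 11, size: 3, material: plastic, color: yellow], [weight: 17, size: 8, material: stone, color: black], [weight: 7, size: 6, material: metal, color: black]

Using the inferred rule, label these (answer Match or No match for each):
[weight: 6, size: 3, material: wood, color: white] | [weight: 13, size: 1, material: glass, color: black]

No match, No match

'Match' ⟺ color is red.
No match: [weight: 6, size: 3, material: wood, color: white], since color is white.
No match: [weight: 13, size: 1, material: glass, color: black], since color is black.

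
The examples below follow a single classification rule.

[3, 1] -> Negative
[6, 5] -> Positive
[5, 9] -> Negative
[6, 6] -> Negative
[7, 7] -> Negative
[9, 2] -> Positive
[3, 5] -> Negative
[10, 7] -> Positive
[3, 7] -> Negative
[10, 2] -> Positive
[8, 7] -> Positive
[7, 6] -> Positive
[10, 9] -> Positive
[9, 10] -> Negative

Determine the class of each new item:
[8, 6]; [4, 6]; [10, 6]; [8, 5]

A rule that fits every label: first > second AND sum ≥ 8 — true of each 'Positive' example, false of each 'Negative' one.
[8, 6] — 8 > 6, 8+6 = 14, hence Positive.
[4, 6] — 4 < 6, 4+6 = 10, hence Negative.
[10, 6] — 10 > 6, 10+6 = 16, hence Positive.
[8, 5] — 8 > 5, 8+5 = 13, hence Positive.

Positive, Negative, Positive, Positive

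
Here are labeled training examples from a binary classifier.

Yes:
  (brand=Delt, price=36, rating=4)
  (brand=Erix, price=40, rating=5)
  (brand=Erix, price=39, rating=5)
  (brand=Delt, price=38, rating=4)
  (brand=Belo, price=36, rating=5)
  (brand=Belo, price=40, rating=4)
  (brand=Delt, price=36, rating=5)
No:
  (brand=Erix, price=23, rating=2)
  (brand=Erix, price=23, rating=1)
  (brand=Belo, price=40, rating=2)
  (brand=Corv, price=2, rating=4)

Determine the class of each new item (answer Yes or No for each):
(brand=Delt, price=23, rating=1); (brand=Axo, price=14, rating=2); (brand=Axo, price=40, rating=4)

No, No, Yes

The distinguishing property — price ≥ 23 AND rating ≥ 4 — holds for all the 'Yes' cases and none of the 'No' cases.
(brand=Delt, price=23, rating=1) → price = 23, rating = 1 → No. (brand=Axo, price=14, rating=2) → price = 14, rating = 2 → No. (brand=Axo, price=40, rating=4) → price = 40, rating = 4 → Yes.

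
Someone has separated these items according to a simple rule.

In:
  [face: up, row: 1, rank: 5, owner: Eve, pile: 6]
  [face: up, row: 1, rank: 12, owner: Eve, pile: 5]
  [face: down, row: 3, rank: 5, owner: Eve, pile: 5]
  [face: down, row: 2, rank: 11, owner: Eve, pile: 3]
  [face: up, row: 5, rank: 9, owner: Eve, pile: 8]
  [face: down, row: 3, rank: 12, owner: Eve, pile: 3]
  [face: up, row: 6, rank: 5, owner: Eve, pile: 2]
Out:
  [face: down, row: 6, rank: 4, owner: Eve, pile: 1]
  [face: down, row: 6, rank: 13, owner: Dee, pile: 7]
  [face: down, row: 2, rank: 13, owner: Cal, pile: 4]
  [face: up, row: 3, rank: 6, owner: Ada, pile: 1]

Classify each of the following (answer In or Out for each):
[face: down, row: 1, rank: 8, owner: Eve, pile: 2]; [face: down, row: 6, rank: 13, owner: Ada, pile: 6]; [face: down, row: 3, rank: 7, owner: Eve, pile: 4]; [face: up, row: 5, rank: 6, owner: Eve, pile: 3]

The classifier is using: owner is Eve AND pile ≥ 2.
[face: down, row: 1, rank: 8, owner: Eve, pile: 2]: owner is Eve, pile = 2 — passes, so In. [face: down, row: 6, rank: 13, owner: Ada, pile: 6]: owner is Ada, pile = 6 — does not satisfy this, so Out. [face: down, row: 3, rank: 7, owner: Eve, pile: 4]: owner is Eve, pile = 4 — passes, so In. [face: up, row: 5, rank: 6, owner: Eve, pile: 3]: owner is Eve, pile = 3 — passes, so In.

In, Out, In, In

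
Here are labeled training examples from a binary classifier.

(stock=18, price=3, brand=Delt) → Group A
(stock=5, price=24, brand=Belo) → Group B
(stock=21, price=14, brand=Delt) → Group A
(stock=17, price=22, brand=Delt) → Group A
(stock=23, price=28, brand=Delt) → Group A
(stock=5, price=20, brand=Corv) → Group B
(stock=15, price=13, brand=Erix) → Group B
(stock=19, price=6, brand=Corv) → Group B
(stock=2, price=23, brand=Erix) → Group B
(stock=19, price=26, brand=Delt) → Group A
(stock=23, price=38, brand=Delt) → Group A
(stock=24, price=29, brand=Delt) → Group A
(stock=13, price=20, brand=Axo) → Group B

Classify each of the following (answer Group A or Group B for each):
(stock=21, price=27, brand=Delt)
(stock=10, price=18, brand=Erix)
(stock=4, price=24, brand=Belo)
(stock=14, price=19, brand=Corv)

'Group A' ⟺ brand is Delt.
(stock=21, price=27, brand=Delt): Group A (brand is Delt).
(stock=10, price=18, brand=Erix): Group B (brand is Erix).
(stock=4, price=24, brand=Belo): Group B (brand is Belo).
(stock=14, price=19, brand=Corv): Group B (brand is Corv).

Group A, Group B, Group B, Group B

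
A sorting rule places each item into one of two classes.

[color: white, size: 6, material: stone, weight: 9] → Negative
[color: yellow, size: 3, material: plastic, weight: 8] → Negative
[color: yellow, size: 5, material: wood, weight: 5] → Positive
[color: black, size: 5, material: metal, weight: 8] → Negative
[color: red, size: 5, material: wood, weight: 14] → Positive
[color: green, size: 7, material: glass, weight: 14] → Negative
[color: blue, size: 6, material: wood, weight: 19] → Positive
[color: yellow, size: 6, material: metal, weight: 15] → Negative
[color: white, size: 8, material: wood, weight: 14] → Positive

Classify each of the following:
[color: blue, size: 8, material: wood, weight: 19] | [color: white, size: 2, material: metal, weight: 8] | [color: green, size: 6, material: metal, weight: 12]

Positive, Negative, Negative

Every 'Positive' example satisfies: material is wood. None of the 'Negative' examples do.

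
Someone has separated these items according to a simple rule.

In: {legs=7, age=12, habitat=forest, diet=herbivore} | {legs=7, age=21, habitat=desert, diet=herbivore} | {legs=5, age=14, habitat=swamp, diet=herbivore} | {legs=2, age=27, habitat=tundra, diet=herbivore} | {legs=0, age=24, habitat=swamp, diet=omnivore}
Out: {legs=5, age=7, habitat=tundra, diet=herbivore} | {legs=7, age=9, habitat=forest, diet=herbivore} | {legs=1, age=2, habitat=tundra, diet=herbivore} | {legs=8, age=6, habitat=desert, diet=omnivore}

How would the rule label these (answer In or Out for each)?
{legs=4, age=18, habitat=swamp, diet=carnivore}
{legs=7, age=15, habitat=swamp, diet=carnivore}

Rule: age ≥ 12. This holds for each 'In' example and fails for each 'Out' one.
In: {legs=4, age=18, habitat=swamp, diet=carnivore}, since age = 18. In: {legs=7, age=15, habitat=swamp, diet=carnivore}, since age = 15.

In, In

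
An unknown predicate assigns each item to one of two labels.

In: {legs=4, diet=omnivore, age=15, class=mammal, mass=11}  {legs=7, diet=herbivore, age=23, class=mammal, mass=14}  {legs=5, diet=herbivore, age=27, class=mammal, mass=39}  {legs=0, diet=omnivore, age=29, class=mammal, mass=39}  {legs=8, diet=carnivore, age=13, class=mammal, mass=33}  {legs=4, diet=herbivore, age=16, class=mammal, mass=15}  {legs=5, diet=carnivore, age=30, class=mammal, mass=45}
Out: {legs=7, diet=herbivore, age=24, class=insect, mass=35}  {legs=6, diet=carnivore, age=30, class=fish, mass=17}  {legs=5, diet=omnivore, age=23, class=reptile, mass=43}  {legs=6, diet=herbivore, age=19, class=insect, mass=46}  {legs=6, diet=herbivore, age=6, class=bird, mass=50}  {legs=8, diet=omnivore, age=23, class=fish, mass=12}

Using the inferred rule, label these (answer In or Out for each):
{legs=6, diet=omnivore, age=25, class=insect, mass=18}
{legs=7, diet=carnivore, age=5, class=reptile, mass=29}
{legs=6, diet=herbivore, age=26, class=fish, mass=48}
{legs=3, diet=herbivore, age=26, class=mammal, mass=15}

Out, Out, Out, In

The common property of the 'In' items is: class is mammal. No 'Out' item has it.
{legs=6, diet=omnivore, age=25, class=insect, mass=18}: class is insect — lacks this property, so Out.
{legs=7, diet=carnivore, age=5, class=reptile, mass=29}: class is reptile — lacks this property, so Out.
{legs=6, diet=herbivore, age=26, class=fish, mass=48}: class is fish — lacks this property, so Out.
{legs=3, diet=herbivore, age=26, class=mammal, mass=15}: class is mammal — fits, so In.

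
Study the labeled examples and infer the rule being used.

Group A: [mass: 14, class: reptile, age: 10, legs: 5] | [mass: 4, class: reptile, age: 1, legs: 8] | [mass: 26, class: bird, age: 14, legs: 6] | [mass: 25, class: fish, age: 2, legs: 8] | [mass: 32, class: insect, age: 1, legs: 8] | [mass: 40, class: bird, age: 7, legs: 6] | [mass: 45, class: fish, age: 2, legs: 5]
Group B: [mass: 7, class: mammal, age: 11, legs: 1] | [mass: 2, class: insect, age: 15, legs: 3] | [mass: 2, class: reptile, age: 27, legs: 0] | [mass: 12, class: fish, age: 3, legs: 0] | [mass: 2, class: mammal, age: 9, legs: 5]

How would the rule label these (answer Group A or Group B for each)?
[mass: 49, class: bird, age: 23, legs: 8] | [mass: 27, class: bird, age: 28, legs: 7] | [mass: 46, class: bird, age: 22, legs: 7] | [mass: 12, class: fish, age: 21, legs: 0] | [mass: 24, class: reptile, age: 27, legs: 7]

The pattern is that an item is 'Group A' exactly when: legs ≥ 3 AND mass ≥ 4.
[mass: 49, class: bird, age: 23, legs: 8]: Group A (legs = 8, mass = 49).
[mass: 27, class: bird, age: 28, legs: 7]: Group A (legs = 7, mass = 27).
[mass: 46, class: bird, age: 22, legs: 7]: Group A (legs = 7, mass = 46).
[mass: 12, class: fish, age: 21, legs: 0]: Group B (legs = 0, mass = 12).
[mass: 24, class: reptile, age: 27, legs: 7]: Group A (legs = 7, mass = 24).

Group A, Group A, Group A, Group B, Group A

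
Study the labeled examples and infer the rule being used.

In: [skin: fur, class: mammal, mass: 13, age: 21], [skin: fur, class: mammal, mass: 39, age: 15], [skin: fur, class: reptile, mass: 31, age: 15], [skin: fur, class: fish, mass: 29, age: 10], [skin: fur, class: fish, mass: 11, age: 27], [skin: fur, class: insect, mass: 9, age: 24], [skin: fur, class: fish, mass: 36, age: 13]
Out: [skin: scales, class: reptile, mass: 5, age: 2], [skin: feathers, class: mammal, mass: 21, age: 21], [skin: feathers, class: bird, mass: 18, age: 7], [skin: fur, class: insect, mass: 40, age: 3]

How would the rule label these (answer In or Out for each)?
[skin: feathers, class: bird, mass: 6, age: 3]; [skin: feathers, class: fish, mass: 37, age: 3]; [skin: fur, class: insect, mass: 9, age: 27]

Out, Out, In

The rule appears to be: skin is fur AND age ≥ 7.
[skin: feathers, class: bird, mass: 6, age: 3]: Out (skin is feathers, age = 3).
[skin: feathers, class: fish, mass: 37, age: 3]: Out (skin is feathers, age = 3).
[skin: fur, class: insect, mass: 9, age: 27]: In (skin is fur, age = 27).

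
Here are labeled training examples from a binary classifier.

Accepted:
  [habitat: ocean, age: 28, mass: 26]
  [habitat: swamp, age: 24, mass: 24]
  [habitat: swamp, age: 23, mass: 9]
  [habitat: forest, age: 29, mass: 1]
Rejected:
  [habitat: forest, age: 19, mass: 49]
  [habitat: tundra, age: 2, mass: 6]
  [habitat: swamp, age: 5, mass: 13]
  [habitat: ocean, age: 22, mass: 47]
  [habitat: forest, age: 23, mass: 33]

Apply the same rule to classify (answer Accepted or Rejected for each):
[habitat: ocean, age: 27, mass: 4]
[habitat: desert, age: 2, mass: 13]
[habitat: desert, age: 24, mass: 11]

The simplest hypothesis consistent with all the labels is: age ≥ 19 AND mass ≤ 26.

Accepted, Rejected, Accepted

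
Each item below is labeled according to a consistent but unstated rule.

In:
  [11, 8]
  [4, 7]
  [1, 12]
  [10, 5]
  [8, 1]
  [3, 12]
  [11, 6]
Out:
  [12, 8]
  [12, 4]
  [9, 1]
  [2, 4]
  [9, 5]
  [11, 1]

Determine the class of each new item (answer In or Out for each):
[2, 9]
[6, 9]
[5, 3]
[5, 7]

The simplest hypothesis consistent with all the labels is: sum is odd.
[2, 9]: 2+9 = 11, matches → In. [6, 9]: 6+9 = 15, matches → In. [5, 3]: 5+3 = 8, does not satisfy this → Out. [5, 7]: 5+7 = 12, does not satisfy this → Out.

In, In, Out, Out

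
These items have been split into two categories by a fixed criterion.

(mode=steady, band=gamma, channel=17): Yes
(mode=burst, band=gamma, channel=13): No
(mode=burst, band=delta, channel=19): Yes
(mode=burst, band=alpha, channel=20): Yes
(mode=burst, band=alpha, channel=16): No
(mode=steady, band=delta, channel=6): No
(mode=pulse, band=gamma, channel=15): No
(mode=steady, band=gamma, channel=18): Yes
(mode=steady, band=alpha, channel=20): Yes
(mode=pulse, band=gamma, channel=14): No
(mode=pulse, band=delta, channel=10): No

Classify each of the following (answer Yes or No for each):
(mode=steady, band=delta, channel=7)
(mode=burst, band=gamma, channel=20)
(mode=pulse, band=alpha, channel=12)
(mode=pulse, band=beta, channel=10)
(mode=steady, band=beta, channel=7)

No, Yes, No, No, No

Rule: channel ≥ 17. This holds for each 'Yes' example and fails for each 'No' one.
(mode=steady, band=delta, channel=7): channel = 7, fails this test → No.
(mode=burst, band=gamma, channel=20): channel = 20, qualifies → Yes.
(mode=pulse, band=alpha, channel=12): channel = 12, fails this test → No.
(mode=pulse, band=beta, channel=10): channel = 10, fails this test → No.
(mode=steady, band=beta, channel=7): channel = 7, fails this test → No.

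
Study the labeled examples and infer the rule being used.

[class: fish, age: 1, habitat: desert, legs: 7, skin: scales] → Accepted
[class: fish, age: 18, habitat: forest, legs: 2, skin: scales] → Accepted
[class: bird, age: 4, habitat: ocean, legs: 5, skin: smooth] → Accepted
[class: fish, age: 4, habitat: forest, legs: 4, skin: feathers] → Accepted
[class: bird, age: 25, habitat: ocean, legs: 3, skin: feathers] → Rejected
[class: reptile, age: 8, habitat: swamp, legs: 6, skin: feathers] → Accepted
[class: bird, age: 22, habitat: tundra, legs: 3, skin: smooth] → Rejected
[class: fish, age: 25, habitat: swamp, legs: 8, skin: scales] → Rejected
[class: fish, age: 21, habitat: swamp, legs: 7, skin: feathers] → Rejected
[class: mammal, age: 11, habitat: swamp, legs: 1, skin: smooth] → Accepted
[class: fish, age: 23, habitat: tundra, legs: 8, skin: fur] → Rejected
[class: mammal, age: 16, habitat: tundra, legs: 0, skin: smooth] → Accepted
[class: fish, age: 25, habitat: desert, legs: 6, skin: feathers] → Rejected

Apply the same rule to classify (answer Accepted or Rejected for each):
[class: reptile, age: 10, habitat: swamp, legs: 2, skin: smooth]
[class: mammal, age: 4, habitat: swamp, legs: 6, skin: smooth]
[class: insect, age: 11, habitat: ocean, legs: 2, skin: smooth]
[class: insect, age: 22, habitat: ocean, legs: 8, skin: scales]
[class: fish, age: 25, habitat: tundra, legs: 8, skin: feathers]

One predicate separates the groups cleanly: age ≤ 18.
[class: reptile, age: 10, habitat: swamp, legs: 2, skin: smooth]: Accepted (age = 10).
[class: mammal, age: 4, habitat: swamp, legs: 6, skin: smooth]: Accepted (age = 4).
[class: insect, age: 11, habitat: ocean, legs: 2, skin: smooth]: Accepted (age = 11).
[class: insect, age: 22, habitat: ocean, legs: 8, skin: scales]: Rejected (age = 22).
[class: fish, age: 25, habitat: tundra, legs: 8, skin: feathers]: Rejected (age = 25).

Accepted, Accepted, Accepted, Rejected, Rejected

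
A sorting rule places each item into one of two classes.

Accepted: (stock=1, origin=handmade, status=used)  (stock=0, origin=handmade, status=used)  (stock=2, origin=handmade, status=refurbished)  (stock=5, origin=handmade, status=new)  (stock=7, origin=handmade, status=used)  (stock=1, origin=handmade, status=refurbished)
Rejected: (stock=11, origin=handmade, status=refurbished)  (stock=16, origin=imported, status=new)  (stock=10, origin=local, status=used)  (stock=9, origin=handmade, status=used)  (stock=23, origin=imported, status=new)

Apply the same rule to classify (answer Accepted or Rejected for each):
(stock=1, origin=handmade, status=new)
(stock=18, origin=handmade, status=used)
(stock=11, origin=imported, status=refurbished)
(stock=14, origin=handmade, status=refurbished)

Every 'Accepted' example satisfies: stock ≤ 7. None of the 'Rejected' examples do.

Accepted, Rejected, Rejected, Rejected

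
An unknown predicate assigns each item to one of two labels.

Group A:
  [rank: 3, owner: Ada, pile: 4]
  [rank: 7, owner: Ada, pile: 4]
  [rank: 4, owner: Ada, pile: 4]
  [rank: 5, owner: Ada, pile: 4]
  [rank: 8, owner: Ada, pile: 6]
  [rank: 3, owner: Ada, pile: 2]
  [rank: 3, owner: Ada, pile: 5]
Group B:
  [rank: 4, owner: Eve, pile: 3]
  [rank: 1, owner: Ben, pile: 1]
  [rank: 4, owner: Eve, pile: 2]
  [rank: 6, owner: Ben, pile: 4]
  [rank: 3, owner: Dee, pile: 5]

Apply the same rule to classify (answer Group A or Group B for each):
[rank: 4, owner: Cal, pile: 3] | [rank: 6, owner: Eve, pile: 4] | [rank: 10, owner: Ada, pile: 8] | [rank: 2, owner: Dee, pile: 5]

Rule: owner is Ada. This holds for each 'Group A' example and fails for each 'Group B' one.
[rank: 4, owner: Cal, pile: 3]: owner is Cal — doesn't qualify, so Group B. [rank: 6, owner: Eve, pile: 4]: owner is Eve — doesn't qualify, so Group B. [rank: 10, owner: Ada, pile: 8]: owner is Ada — meets the rule, so Group A. [rank: 2, owner: Dee, pile: 5]: owner is Dee — doesn't qualify, so Group B.

Group B, Group B, Group A, Group B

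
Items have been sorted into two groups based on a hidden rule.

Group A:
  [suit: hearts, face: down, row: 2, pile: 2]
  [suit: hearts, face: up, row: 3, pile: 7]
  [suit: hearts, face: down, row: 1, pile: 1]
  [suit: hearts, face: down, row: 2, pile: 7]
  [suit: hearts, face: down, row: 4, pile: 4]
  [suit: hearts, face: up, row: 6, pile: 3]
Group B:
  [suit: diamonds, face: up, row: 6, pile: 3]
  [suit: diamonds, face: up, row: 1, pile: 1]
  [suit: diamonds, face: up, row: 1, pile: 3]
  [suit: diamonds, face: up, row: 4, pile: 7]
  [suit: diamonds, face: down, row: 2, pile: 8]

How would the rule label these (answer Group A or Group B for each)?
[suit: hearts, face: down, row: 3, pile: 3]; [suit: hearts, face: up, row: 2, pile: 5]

Group A, Group A

'Group A' ⟺ suit is hearts.
[suit: hearts, face: down, row: 3, pile: 3]: suit is hearts, fits → Group A.
[suit: hearts, face: up, row: 2, pile: 5]: suit is hearts, fits → Group A.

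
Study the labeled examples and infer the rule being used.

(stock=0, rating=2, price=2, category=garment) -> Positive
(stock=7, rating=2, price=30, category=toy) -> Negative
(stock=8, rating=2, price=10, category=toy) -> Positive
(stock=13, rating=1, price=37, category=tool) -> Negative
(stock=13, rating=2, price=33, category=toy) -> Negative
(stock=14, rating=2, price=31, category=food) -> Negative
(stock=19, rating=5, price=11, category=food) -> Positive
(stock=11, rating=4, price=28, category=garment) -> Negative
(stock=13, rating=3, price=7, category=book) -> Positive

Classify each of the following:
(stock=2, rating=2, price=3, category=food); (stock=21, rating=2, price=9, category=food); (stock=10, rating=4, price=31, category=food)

Positive, Positive, Negative

The distinguishing property — price ≤ 11 — holds for all the 'Positive' cases and none of the 'Negative' cases.
(stock=2, rating=2, price=3, category=food): Positive (price = 3).
(stock=21, rating=2, price=9, category=food): Positive (price = 9).
(stock=10, rating=4, price=31, category=food): Negative (price = 31).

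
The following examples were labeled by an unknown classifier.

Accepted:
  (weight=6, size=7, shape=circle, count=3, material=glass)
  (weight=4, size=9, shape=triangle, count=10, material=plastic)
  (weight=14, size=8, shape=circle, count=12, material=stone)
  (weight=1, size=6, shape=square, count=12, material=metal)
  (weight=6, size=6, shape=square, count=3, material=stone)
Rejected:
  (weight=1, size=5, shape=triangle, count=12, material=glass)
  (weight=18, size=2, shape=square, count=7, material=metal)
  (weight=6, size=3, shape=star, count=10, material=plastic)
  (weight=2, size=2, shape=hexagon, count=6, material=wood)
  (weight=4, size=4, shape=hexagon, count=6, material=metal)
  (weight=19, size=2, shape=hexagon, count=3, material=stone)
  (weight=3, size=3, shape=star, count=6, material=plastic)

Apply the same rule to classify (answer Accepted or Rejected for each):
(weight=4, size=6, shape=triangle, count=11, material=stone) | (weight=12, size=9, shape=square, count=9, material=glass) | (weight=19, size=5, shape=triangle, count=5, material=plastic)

One predicate separates the groups cleanly: size ≥ 6.
(weight=4, size=6, shape=triangle, count=11, material=stone): size = 6 — meets the rule, so Accepted. (weight=12, size=9, shape=square, count=9, material=glass): size = 9 — meets the rule, so Accepted. (weight=19, size=5, shape=triangle, count=5, material=plastic): size = 5 — does not pass, so Rejected.

Accepted, Accepted, Rejected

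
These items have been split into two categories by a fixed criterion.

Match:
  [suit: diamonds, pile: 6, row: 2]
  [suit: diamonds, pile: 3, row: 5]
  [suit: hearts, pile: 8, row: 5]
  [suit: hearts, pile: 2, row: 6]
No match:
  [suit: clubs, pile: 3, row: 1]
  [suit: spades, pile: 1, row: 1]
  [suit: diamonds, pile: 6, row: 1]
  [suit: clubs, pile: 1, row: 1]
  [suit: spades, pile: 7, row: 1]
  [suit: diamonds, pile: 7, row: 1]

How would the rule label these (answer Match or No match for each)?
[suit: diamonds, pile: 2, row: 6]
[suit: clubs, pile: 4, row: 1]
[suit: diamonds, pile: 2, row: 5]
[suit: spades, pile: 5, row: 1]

'Match' ⟺ row ≥ 2.
[suit: diamonds, pile: 2, row: 6]: row = 6 — checks out, so Match. [suit: clubs, pile: 4, row: 1]: row = 1 — doesn't qualify, so No match. [suit: diamonds, pile: 2, row: 5]: row = 5 — checks out, so Match. [suit: spades, pile: 5, row: 1]: row = 1 — doesn't qualify, so No match.

Match, No match, Match, No match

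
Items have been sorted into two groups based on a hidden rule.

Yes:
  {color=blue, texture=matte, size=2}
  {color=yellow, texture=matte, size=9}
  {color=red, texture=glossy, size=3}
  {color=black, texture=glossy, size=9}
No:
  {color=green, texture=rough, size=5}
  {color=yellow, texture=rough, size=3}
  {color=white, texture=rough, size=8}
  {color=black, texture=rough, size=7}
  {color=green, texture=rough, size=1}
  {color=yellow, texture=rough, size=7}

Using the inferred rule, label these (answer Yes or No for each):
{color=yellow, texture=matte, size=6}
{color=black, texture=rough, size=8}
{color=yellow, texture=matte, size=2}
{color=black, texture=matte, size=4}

Yes, No, Yes, Yes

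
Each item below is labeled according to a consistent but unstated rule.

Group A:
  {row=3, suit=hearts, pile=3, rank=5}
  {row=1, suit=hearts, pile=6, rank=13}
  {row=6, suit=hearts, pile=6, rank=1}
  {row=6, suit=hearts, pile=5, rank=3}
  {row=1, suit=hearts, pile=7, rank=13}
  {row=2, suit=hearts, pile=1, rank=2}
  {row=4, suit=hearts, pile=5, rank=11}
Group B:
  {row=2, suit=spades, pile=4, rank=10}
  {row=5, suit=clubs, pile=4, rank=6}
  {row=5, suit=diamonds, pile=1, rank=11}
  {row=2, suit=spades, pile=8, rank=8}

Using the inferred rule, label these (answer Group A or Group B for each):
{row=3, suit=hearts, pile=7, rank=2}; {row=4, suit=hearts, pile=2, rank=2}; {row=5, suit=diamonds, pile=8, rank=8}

Group A, Group A, Group B

All 'Group A' examples share one property — suit is hearts — and every 'Group B' example lacks it.
{row=3, suit=hearts, pile=7, rank=2} → suit is hearts → Group A. {row=4, suit=hearts, pile=2, rank=2} → suit is hearts → Group A. {row=5, suit=diamonds, pile=8, rank=8} → suit is diamonds → Group B.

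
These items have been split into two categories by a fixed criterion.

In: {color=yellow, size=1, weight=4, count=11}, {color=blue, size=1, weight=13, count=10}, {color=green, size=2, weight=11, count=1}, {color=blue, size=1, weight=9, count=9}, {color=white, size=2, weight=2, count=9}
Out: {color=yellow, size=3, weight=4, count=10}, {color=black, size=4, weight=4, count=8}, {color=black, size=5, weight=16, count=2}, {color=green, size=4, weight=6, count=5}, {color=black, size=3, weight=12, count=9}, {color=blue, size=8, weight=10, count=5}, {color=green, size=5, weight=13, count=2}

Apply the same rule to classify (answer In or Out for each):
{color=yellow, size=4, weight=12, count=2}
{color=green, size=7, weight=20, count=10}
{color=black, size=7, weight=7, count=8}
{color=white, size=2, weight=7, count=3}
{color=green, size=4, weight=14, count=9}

Out, Out, Out, In, Out

Every 'In' example satisfies: size ≤ 2. None of the 'Out' examples do.
{color=yellow, size=4, weight=12, count=2}: Out (size = 4).
{color=green, size=7, weight=20, count=10}: Out (size = 7).
{color=black, size=7, weight=7, count=8}: Out (size = 7).
{color=white, size=2, weight=7, count=3}: In (size = 2).
{color=green, size=4, weight=14, count=9}: Out (size = 4).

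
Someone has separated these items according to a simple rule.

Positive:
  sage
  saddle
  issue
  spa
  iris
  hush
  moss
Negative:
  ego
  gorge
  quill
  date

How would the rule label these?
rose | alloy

Positive, Negative

The simplest hypothesis consistent with all the labels is: contains 's'.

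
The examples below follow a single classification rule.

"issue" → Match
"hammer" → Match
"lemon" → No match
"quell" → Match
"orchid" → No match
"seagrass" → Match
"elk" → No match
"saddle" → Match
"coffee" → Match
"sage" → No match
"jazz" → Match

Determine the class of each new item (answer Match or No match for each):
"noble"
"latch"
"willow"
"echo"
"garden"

No match, No match, Match, No match, No match

The distinguishing property — has a double letter — holds for all the 'Match' cases and none of the 'No match' cases.
"noble" — no doubled letter, hence No match. "latch" — no doubled letter, hence No match. "willow" — 'll' doubled, hence Match. "echo" — no doubled letter, hence No match. "garden" — no doubled letter, hence No match.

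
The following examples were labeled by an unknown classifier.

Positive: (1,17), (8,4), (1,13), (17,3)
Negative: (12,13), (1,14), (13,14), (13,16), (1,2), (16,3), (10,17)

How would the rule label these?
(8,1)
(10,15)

Negative, Negative

One predicate separates the groups cleanly: sum is even.
(8,1): Negative (8+1 = 9).
(10,15): Negative (10+15 = 25).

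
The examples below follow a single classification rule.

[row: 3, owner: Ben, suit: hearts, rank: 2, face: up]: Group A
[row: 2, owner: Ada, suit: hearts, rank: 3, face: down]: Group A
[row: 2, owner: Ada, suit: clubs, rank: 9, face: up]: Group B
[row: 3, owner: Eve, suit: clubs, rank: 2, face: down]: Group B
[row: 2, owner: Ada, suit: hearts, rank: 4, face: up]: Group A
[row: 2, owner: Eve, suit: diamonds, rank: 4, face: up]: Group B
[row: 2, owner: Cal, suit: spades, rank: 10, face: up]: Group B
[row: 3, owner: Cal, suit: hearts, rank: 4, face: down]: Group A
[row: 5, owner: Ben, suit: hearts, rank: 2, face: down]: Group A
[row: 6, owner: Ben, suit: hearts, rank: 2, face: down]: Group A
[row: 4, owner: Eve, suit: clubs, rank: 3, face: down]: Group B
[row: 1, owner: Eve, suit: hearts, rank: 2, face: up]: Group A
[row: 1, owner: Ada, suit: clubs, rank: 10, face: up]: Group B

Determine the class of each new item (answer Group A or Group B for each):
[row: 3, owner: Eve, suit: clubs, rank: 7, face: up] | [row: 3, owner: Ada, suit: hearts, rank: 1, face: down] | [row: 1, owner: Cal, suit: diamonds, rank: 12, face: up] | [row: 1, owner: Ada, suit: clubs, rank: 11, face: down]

All 'Group A' examples share one property — suit is hearts — and every 'Group B' example lacks it.
Group B: [row: 3, owner: Eve, suit: clubs, rank: 7, face: up], since suit is clubs.
Group A: [row: 3, owner: Ada, suit: hearts, rank: 1, face: down], since suit is hearts.
Group B: [row: 1, owner: Cal, suit: diamonds, rank: 12, face: up], since suit is diamonds.
Group B: [row: 1, owner: Ada, suit: clubs, rank: 11, face: down], since suit is clubs.

Group B, Group A, Group B, Group B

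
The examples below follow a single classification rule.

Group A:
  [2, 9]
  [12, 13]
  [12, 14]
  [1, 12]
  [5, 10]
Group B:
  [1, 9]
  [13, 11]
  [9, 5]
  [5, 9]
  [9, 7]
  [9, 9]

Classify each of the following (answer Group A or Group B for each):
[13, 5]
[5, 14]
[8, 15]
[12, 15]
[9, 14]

The rule appears to be: product is even.
[13, 5] → 13·5 = 65 → Group B.
[5, 14] → 5·14 = 70 → Group A.
[8, 15] → 8·15 = 120 → Group A.
[12, 15] → 12·15 = 180 → Group A.
[9, 14] → 9·14 = 126 → Group A.

Group B, Group A, Group A, Group A, Group A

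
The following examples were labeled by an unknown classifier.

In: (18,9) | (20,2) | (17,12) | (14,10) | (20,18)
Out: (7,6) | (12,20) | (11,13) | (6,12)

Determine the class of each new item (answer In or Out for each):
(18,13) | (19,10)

Rule: first ≥ 13. This holds for each 'In' example and fails for each 'Out' one.
(18,13): In (first 18).
(19,10): In (first 19).

In, In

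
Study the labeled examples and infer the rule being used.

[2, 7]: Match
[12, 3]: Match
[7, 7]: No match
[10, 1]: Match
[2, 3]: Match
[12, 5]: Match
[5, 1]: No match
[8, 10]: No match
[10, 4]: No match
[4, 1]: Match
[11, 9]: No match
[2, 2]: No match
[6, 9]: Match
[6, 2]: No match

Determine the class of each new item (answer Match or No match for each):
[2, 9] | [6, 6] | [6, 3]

Match, No match, Match

The distinguishing property — sum is odd — holds for all the 'Match' cases and none of the 'No match' cases.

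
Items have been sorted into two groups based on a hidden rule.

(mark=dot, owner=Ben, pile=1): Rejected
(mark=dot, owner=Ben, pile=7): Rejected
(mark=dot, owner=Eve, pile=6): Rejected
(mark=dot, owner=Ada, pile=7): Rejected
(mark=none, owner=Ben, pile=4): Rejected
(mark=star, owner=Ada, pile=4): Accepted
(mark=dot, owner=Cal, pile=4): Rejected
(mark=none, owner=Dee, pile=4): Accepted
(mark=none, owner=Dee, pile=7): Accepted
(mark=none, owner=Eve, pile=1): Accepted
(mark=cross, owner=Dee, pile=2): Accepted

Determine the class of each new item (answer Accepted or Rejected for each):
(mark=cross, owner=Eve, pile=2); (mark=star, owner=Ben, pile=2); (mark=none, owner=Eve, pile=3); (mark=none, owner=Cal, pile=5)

Accepted, Rejected, Accepted, Accepted

Rule: mark is not dot AND owner is not Ben. This holds for each 'Accepted' example and fails for each 'Rejected' one.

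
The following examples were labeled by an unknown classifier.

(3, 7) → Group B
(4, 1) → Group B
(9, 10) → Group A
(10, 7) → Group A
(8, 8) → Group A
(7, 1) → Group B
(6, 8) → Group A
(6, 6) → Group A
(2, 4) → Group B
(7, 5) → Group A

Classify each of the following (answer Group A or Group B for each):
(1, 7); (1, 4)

The simplest hypothesis consistent with all the labels is: sum ≥ 12.

Group B, Group B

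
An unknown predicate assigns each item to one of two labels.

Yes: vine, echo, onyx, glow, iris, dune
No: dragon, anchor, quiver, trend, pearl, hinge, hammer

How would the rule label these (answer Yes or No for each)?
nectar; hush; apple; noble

No, Yes, No, No

The distinguishing property — length 4 — holds for all the 'Yes' cases and none of the 'No' cases.
nectar: No (length 6).
hush: Yes (length 4).
apple: No (length 5).
noble: No (length 5).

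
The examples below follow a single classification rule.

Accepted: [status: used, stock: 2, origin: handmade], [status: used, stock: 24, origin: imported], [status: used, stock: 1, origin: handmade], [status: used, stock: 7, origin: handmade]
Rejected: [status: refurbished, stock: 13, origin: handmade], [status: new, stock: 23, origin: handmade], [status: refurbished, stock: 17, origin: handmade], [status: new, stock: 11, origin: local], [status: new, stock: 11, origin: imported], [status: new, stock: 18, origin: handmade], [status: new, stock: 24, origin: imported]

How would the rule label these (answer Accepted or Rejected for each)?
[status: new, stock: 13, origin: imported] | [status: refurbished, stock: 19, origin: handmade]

Rejected, Rejected

The simplest hypothesis consistent with all the labels is: status is used.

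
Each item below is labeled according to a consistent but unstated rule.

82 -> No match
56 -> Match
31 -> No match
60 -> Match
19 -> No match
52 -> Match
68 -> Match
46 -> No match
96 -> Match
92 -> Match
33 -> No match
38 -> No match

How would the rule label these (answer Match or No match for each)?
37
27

The rule appears to be: multiple of 4.
37: 37 = 4·9 + 1, fails the rule → No match.
27: 27 = 4·6 + 3, fails the rule → No match.

No match, No match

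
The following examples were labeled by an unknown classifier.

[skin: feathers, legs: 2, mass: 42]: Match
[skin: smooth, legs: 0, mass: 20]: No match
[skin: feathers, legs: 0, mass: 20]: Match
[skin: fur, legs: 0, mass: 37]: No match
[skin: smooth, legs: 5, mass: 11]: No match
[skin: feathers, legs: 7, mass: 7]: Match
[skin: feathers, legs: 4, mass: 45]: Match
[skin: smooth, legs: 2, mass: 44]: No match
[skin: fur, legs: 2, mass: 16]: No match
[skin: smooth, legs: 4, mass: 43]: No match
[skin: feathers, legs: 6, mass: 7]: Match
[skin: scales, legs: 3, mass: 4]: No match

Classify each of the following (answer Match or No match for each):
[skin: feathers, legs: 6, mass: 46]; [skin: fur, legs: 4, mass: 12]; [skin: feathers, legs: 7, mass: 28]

A rule that fits every label: skin is feathers — true of each 'Match' example, false of each 'No match' one.
[skin: feathers, legs: 6, mass: 46]: Match (skin is feathers).
[skin: fur, legs: 4, mass: 12]: No match (skin is fur).
[skin: feathers, legs: 7, mass: 28]: Match (skin is feathers).

Match, No match, Match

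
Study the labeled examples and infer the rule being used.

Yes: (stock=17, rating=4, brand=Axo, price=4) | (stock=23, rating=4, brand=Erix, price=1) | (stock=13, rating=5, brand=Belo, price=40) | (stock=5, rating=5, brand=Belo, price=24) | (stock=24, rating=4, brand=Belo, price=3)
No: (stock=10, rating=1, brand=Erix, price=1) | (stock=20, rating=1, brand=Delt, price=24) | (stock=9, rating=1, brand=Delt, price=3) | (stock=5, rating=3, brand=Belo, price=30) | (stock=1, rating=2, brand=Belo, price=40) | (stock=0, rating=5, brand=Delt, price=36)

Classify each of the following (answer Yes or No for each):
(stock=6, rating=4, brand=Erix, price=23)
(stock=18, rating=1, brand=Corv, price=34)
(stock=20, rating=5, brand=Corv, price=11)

Yes, No, Yes

The common property of the 'Yes' items is: rating ≥ 4 AND stock ≥ 1. No 'No' item has it.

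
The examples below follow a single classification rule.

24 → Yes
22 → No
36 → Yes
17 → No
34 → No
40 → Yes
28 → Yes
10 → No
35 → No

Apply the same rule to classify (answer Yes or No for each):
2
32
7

No, Yes, No

Comparing the two groups points to one rule — multiple of 4.
2 — 2 = 4·0 + 2, hence No. 32 — 32 = 4·8, hence Yes. 7 — 7 = 4·1 + 3, hence No.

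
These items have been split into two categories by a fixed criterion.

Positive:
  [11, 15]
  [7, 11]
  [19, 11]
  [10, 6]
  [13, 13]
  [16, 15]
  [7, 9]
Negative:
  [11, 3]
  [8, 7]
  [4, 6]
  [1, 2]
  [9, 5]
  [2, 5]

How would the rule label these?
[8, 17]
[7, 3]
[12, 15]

Positive, Negative, Positive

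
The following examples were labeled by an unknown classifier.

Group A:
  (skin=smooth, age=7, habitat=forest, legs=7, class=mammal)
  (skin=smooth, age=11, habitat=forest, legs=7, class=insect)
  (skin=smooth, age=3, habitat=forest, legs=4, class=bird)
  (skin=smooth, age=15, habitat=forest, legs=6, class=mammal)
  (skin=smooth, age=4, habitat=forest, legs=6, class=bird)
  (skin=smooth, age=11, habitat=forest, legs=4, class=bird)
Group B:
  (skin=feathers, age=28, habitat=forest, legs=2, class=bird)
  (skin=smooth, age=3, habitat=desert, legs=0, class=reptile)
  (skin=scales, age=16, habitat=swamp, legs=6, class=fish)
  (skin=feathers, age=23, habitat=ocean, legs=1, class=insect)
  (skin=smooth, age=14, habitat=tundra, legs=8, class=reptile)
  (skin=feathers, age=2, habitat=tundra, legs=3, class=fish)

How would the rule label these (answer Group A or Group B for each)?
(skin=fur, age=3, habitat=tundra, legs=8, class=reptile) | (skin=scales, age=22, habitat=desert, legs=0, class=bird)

The classifier is using: skin is smooth AND habitat is forest.
(skin=fur, age=3, habitat=tundra, legs=8, class=reptile): skin is fur, habitat is tundra — doesn't match, so Group B. (skin=scales, age=22, habitat=desert, legs=0, class=bird): skin is scales, habitat is desert — doesn't match, so Group B.

Group B, Group B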